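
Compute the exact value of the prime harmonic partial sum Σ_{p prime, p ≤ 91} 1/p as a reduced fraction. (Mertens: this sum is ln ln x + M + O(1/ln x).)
Σ 1/p = 42605658161771733665696611824842057/23768741896345550770650537601358310

π(91) = 24, so the primes ≤ 91 are [2, 3, 5, 7, 11, 13, 17, 19, 23, 29, 31, 37, 41, 43, 47, 53, 59, 61, 67, 71, 73, 79, 83, 89]. Summing 1/p over these primes: 42605658161771733665696611824842057/23768741896345550770650537601358310 ≈ 1.7925. Mertens estimate ln ln(91) + 0.2615 ≈ 1.7680.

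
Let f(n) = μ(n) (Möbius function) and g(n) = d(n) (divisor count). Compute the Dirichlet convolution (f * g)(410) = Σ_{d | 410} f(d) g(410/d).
(μ * d)(410) = 1

Divisors of 410: [1, 2, 5, 10, 41, 82, 205, 410]. For each d | 410:
  d = 1: μ(1) · d(410/1) = 1 · 8 = 8
  d = 2: μ(2) · d(410/2) = -1 · 4 = -4
  d = 5: μ(5) · d(410/5) = -1 · 4 = -4
  d = 10: μ(10) · d(410/10) = 1 · 2 = 2
  d = 41: μ(41) · d(410/41) = -1 · 4 = -4
  d = 82: μ(82) · d(410/82) = 1 · 2 = 2
  d = 205: μ(205) · d(410/205) = 1 · 2 = 2
  d = 410: μ(410) · d(410/410) = -1 · 1 = -1
Summing: (μ * d)(410) = 8 + -4 + -4 + 2 + -4 + 2 + 2 + -1 = 1.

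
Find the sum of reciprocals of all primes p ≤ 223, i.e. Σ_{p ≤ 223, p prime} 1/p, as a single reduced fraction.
Σ 1/p = 718699639327957473429492425322377115938612460993073775465130392853544377727917042657991/367009731827331916465034565550136732339800312955331782619462457039988073311157667212930

π(223) = 48, so the primes ≤ 223 are [2, 3, 5, 7, 11, 13, 17, 19, 23, 29, 31, 37, 41, 43, 47, 53, 59, 61, 67, 71, 73, 79, 83, 89, 97, 101, 103, 107, 109, 113, 127, 131, 137, 139, 149, 151, 157, 163, 167, 173, 179, 181, 191, 193, 197, 199, 211, 223]. Summing 1/p over these primes: 718699639327957473429492425322377115938612460993073775465130392853544377727917042657991/367009731827331916465034565550136732339800312955331782619462457039988073311157667212930 ≈ 1.9583. Mertens estimate ln ln(223) + 0.2615 ≈ 1.9492.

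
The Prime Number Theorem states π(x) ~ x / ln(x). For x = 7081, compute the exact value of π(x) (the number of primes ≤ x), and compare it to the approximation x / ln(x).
π(7081) = 909;  x/ln(x) ≈ 798.74;  relative error ≈ 12.13%.

Directly count primes up to 7081: π(7081) = 909. The PNT approximation gives 7081/ln(7081) ≈ 7081/8.86517 ≈ 798.74. Relative error (π(x) − x/ln(x)) / π(x) ≈ 12.13%; the approximation is known to undercount slightly (Li(x) is a better estimate).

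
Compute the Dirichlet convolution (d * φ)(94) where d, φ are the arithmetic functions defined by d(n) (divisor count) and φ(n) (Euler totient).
(d * φ)(94) = 144

Divisors of 94: [1, 2, 47, 94]. For each d | 94:
  d = 1: d(1) · φ(94/1) = 1 · 46 = 46
  d = 2: d(2) · φ(94/2) = 2 · 46 = 92
  d = 47: d(47) · φ(94/47) = 2 · 1 = 2
  d = 94: d(94) · φ(94/94) = 4 · 1 = 4
Summing: (d * φ)(94) = 46 + 92 + 2 + 4 = 144.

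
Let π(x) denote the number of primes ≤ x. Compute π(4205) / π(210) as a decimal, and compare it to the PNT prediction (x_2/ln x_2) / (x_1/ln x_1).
π(4205)/π(210) = 575/46 ≈ 12.5000;  PNT prediction ≈ 12.8319.

π(210) = 46 and π(4205) = 575, so π(4205)/π(210) ≈ 12.5000. The PNT-predicted ratio is (4205/ln(4205)) / (210/ln(210)) ≈ 12.8319. The two agree to within a few percent, as expected.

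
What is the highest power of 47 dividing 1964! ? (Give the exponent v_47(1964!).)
v_47(1964!) = 41

Legendre's formula: v_p(n!) = Σ_{k ≥ 1} ⌊n / p^k⌋. For p = 47, n = 1964, the terms are:
  ⌊1964/47^1⌋ = ⌊1964/47⌋ = 41
(the next term ⌊1964/47^2⌋ = 0, terminating the sum). Summing: v_47(1964!) = 41 = 41.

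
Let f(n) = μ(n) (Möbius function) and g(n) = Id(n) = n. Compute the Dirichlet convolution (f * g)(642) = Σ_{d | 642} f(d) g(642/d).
(μ * Id)(642) = 212

Divisors of 642: [1, 2, 3, 6, 107, 214, 321, 642]. For each d | 642:
  d = 1: μ(1) · Id(642/1) = 1 · 642 = 642
  d = 2: μ(2) · Id(642/2) = -1 · 321 = -321
  d = 3: μ(3) · Id(642/3) = -1 · 214 = -214
  d = 6: μ(6) · Id(642/6) = 1 · 107 = 107
  d = 107: μ(107) · Id(642/107) = -1 · 6 = -6
  d = 214: μ(214) · Id(642/214) = 1 · 3 = 3
  d = 321: μ(321) · Id(642/321) = 1 · 2 = 2
  d = 642: μ(642) · Id(642/642) = -1 · 1 = -1
Summing: (μ * Id)(642) = 642 + -321 + -214 + 107 + -6 + 3 + 2 + -1 = 212.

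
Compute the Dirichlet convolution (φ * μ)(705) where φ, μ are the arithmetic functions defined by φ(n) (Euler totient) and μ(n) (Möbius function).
(φ * μ)(705) = 135

Divisors of 705: [1, 3, 5, 15, 47, 141, 235, 705]. For each d | 705:
  d = 1: φ(1) · μ(705/1) = 1 · -1 = -1
  d = 3: φ(3) · μ(705/3) = 2 · 1 = 2
  d = 5: φ(5) · μ(705/5) = 4 · 1 = 4
  d = 15: φ(15) · μ(705/15) = 8 · -1 = -8
  d = 47: φ(47) · μ(705/47) = 46 · 1 = 46
  d = 141: φ(141) · μ(705/141) = 92 · -1 = -92
  d = 235: φ(235) · μ(705/235) = 184 · -1 = -184
  d = 705: φ(705) · μ(705/705) = 368 · 1 = 368
Summing: (φ * μ)(705) = -1 + 2 + 4 + -8 + 46 + -92 + -184 + 368 = 135.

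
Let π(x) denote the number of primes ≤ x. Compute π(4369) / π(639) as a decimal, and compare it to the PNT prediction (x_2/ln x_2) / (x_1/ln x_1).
π(4369)/π(639) = 596/115 ≈ 5.1826;  PNT prediction ≈ 5.2692.

π(639) = 115 and π(4369) = 596, so π(4369)/π(639) ≈ 5.1826. The PNT-predicted ratio is (4369/ln(4369)) / (639/ln(639)) ≈ 5.2692. The two agree to within a few percent, as expected.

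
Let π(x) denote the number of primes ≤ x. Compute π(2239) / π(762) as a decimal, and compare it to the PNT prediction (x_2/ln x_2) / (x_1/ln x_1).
π(2239)/π(762) = 333/135 ≈ 2.4667;  PNT prediction ≈ 2.5278.

π(762) = 135 and π(2239) = 333, so π(2239)/π(762) ≈ 2.4667. The PNT-predicted ratio is (2239/ln(2239)) / (762/ln(762)) ≈ 2.5278. The two agree to within a few percent, as expected.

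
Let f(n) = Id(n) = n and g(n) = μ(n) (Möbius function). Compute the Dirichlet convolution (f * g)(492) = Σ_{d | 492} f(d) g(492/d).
(Id * μ)(492) = 160

Divisors of 492: [1, 2, 3, 4, 6, 12, 41, 82, 123, 164, 246, 492]. For each d | 492:
  d = 1: Id(1) · μ(492/1) = 1 · 0 = 0
  d = 2: Id(2) · μ(492/2) = 2 · -1 = -2
  d = 3: Id(3) · μ(492/3) = 3 · 0 = 0
  d = 4: Id(4) · μ(492/4) = 4 · 1 = 4
  d = 6: Id(6) · μ(492/6) = 6 · 1 = 6
  d = 12: Id(12) · μ(492/12) = 12 · -1 = -12
  d = 41: Id(41) · μ(492/41) = 41 · 0 = 0
  d = 82: Id(82) · μ(492/82) = 82 · 1 = 82
  d = 123: Id(123) · μ(492/123) = 123 · 0 = 0
  d = 164: Id(164) · μ(492/164) = 164 · -1 = -164
  d = 246: Id(246) · μ(492/246) = 246 · -1 = -246
  d = 492: Id(492) · μ(492/492) = 492 · 1 = 492
Summing: (Id * μ)(492) = 0 + -2 + 0 + 4 + 6 + -12 + 0 + 82 + 0 + -164 + -246 + 492 = 160.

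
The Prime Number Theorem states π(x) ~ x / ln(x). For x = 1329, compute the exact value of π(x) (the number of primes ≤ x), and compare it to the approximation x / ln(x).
π(1329) = 217;  x/ln(x) ≈ 184.78;  relative error ≈ 14.85%.

Directly count primes up to 1329: π(1329) = 217. The PNT approximation gives 1329/ln(1329) ≈ 1329/7.19218 ≈ 184.78. Relative error (π(x) − x/ln(x)) / π(x) ≈ 14.85%; the approximation is known to undercount slightly (Li(x) is a better estimate).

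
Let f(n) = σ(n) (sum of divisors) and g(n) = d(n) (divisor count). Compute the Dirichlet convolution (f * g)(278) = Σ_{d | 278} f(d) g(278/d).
(σ * d)(278) = 710

Divisors of 278: [1, 2, 139, 278]. For each d | 278:
  d = 1: σ(1) · d(278/1) = 1 · 4 = 4
  d = 2: σ(2) · d(278/2) = 3 · 2 = 6
  d = 139: σ(139) · d(278/139) = 140 · 2 = 280
  d = 278: σ(278) · d(278/278) = 420 · 1 = 420
Summing: (σ * d)(278) = 4 + 6 + 280 + 420 = 710.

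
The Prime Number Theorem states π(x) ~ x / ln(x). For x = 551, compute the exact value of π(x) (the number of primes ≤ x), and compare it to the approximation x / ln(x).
π(551) = 101;  x/ln(x) ≈ 87.30;  relative error ≈ 13.57%.

Directly count primes up to 551: π(551) = 101. The PNT approximation gives 551/ln(551) ≈ 551/6.31173 ≈ 87.30. Relative error (π(x) − x/ln(x)) / π(x) ≈ 13.57%; the approximation is known to undercount slightly (Li(x) is a better estimate).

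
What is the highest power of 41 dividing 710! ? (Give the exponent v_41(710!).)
v_41(710!) = 17

Legendre's formula: v_p(n!) = Σ_{k ≥ 1} ⌊n / p^k⌋. For p = 41, n = 710, the terms are:
  ⌊710/41^1⌋ = ⌊710/41⌋ = 17
(the next term ⌊710/41^2⌋ = 0, terminating the sum). Summing: v_41(710!) = 17 = 17.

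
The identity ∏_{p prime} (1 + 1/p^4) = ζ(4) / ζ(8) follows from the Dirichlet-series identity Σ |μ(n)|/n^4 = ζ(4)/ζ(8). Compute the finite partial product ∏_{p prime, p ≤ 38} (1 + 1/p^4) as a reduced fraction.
∏ = 706902957735712331680943125904125462935190109312/655798773317600826641830943030775489929079680625

The primes p ≤ 38 are [2, 3, 5, 7, 11, 13, 17, 19, 23, 29, 31, 37]. For each, (1 + 1/p^4) = (p^4 + 1)/p^4. Multiplying these fractions over p ∈ [2, 3, 5, 7, 11, 13, 17, 19, 23, 29, 31, 37] gives 706902957735712331680943125904125462935190109312/655798773317600826641830943030775489929079680625. (In the limit P → ∞ this tends to ζ(4)/ζ(8).)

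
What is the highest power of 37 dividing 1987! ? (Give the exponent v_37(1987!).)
v_37(1987!) = 54

Legendre's formula: v_p(n!) = Σ_{k ≥ 1} ⌊n / p^k⌋. For p = 37, n = 1987, the terms are:
  ⌊1987/37^1⌋ = ⌊1987/37⌋ = 53
  ⌊1987/37^2⌋ = ⌊1987/1369⌋ = 1
(the next term ⌊1987/37^3⌋ = 0, terminating the sum). Summing: v_37(1987!) = 53 + 1 = 54.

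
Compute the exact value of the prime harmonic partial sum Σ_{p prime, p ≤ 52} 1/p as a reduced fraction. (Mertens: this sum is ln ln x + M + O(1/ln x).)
Σ 1/p = 1021729465586766997/614889782588491410

π(52) = 15, so the primes ≤ 52 are [2, 3, 5, 7, 11, 13, 17, 19, 23, 29, 31, 37, 41, 43, 47]. Summing 1/p over these primes: 1021729465586766997/614889782588491410 ≈ 1.6616. Mertens estimate ln ln(52) + 0.2615 ≈ 1.6355.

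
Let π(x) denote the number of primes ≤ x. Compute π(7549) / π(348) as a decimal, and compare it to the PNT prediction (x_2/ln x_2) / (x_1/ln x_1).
π(7549)/π(348) = 958/69 ≈ 13.8841;  PNT prediction ≈ 14.2173.

π(348) = 69 and π(7549) = 958, so π(7549)/π(348) ≈ 13.8841. The PNT-predicted ratio is (7549/ln(7549)) / (348/ln(348)) ≈ 14.2173. The two agree to within a few percent, as expected.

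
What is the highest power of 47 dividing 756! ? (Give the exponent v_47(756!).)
v_47(756!) = 16

Legendre's formula: v_p(n!) = Σ_{k ≥ 1} ⌊n / p^k⌋. For p = 47, n = 756, the terms are:
  ⌊756/47^1⌋ = ⌊756/47⌋ = 16
(the next term ⌊756/47^2⌋ = 0, terminating the sum). Summing: v_47(756!) = 16 = 16.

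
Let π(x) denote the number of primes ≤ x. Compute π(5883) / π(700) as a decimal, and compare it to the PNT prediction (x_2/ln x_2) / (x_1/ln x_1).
π(5883)/π(700) = 775/125 ≈ 6.2000;  PNT prediction ≈ 6.3431.

π(700) = 125 and π(5883) = 775, so π(5883)/π(700) ≈ 6.2000. The PNT-predicted ratio is (5883/ln(5883)) / (700/ln(700)) ≈ 6.3431. The two agree to within a few percent, as expected.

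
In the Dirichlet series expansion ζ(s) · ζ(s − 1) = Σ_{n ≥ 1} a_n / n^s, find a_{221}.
σ(221) = 252

In the product (Σ m^0/m^s)(Σ k / k^s) = Σ (Σ_{d | n} d) / n^s, the coefficient of 1/n^s is σ(n) = Σ_{d | n} d. For n = 221, divisors are [1, 13, 17, 221]; summing: σ(221) = 252.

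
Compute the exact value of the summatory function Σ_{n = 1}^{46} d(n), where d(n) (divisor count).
Σ_{n ≤ 46} d(n) = 186

Compute d(n) for each 1 ≤ n ≤ 46: d(1) = 1, d(2) = 2, d(3) = 2, d(4) = 3, d(5) = 2, d(6) = 4, d(7) = 2, d(8) = 4, d(9) = 3, d(10) = 4, d(11) = 2, d(12) = 6, d(13) = 2, d(14) = 4, d(15) = 4, d(16) = 5, d(17) = 2, d(18) = 6, d(19) = 2, d(20) = 6, d(21) = 4, d(22) = 4, d(23) = 2, d(24) = 8, d(25) = 3, d(26) = 4, d(27) = 4, d(28) = 6, d(29) = 2, d(30) = 8, d(31) = 2, d(32) = 6, d(33) = 4, d(34) = 4, d(35) = 4, d(36) = 9, d(37) = 2, d(38) = 4, d(39) = 4, d(40) = 8, d(41) = 2, d(42) = 8, d(43) = 2, d(44) = 6, d(45) = 6, d(46) = 4. Summing all 46 values: 186. (Dirichlet's divisor formula: Σ_{n ≤ x} d(n) = x ln(x) + (2γ − 1) x + O(√x). For x = 46, the asymptotic estimate is ≈ 183.22.)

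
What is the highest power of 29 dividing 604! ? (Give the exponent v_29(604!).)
v_29(604!) = 20

Legendre's formula: v_p(n!) = Σ_{k ≥ 1} ⌊n / p^k⌋. For p = 29, n = 604, the terms are:
  ⌊604/29^1⌋ = ⌊604/29⌋ = 20
(the next term ⌊604/29^2⌋ = 0, terminating the sum). Summing: v_29(604!) = 20 = 20.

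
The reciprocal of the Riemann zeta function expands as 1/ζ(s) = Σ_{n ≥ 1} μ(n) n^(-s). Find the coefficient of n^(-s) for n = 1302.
μ(1302) = 1

Factor n = 1302 = 2 · 3 · 7 · 31. μ(n) = 0 if any exponent ≥ 2 (not squarefree); otherwise μ(n) = (−1)^{ω(n)} where ω(n) is the number of distinct prime factors. Applying: μ(1302) = 1.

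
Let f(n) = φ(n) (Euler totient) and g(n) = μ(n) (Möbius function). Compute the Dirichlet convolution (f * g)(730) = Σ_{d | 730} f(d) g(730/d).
(φ * μ)(730) = 0

Divisors of 730: [1, 2, 5, 10, 73, 146, 365, 730]. For each d | 730:
  d = 1: φ(1) · μ(730/1) = 1 · -1 = -1
  d = 2: φ(2) · μ(730/2) = 1 · 1 = 1
  d = 5: φ(5) · μ(730/5) = 4 · 1 = 4
  d = 10: φ(10) · μ(730/10) = 4 · -1 = -4
  d = 73: φ(73) · μ(730/73) = 72 · 1 = 72
  d = 146: φ(146) · μ(730/146) = 72 · -1 = -72
  d = 365: φ(365) · μ(730/365) = 288 · -1 = -288
  d = 730: φ(730) · μ(730/730) = 288 · 1 = 288
Summing: (φ * μ)(730) = -1 + 1 + 4 + -4 + 72 + -72 + -288 + 288 = 0.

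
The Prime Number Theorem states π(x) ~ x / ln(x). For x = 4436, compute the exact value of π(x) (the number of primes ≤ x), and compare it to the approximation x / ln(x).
π(4436) = 602;  x/ln(x) ≈ 528.25;  relative error ≈ 12.25%.

Directly count primes up to 4436: π(4436) = 602. The PNT approximation gives 4436/ln(4436) ≈ 4436/8.39751 ≈ 528.25. Relative error (π(x) − x/ln(x)) / π(x) ≈ 12.25%; the approximation is known to undercount slightly (Li(x) is a better estimate).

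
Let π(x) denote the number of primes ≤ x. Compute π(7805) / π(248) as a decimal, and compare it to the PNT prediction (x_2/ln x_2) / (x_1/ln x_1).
π(7805)/π(248) = 987/53 ≈ 18.6226;  PNT prediction ≈ 19.3603.

π(248) = 53 and π(7805) = 987, so π(7805)/π(248) ≈ 18.6226. The PNT-predicted ratio is (7805/ln(7805)) / (248/ln(248)) ≈ 19.3603. The two agree to within a few percent, as expected.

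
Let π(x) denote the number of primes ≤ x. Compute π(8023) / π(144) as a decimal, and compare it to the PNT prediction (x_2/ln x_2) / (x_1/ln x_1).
π(8023)/π(144) = 1010/34 ≈ 29.7059;  PNT prediction ≈ 30.8000.

π(144) = 34 and π(8023) = 1010, so π(8023)/π(144) ≈ 29.7059. The PNT-predicted ratio is (8023/ln(8023)) / (144/ln(144)) ≈ 30.8000. The two agree to within a few percent, as expected.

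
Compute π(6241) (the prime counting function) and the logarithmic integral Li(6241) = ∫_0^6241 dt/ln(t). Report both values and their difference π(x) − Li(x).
π(6241) = 811;  Li(6241) ≈ 828.05;  π(x) − Li(x) ≈ -17.05.

Direct count of primes ≤ 6241 gives π(6241) = 811. Numerical evaluation of the logarithmic integral gives Li(6241) ≈ 828.05. The difference π(x) − Li(x) ≈ -17.05 is typically negative for small/moderate x (Li(x) overestimates), though Littlewood's theorem shows this sign changes infinitely often.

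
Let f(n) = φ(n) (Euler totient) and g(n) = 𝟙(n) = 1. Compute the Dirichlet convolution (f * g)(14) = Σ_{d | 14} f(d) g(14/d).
(φ * 𝟙)(14) = 14

Divisors of 14: [1, 2, 7, 14]. For each d | 14:
  d = 1: φ(1) · 𝟙(14/1) = 1 · 1 = 1
  d = 2: φ(2) · 𝟙(14/2) = 1 · 1 = 1
  d = 7: φ(7) · 𝟙(14/7) = 6 · 1 = 6
  d = 14: φ(14) · 𝟙(14/14) = 6 · 1 = 6
Summing: (φ * 𝟙)(14) = 1 + 1 + 6 + 6 = 14.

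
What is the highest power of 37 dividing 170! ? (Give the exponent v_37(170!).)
v_37(170!) = 4

Legendre's formula: v_p(n!) = Σ_{k ≥ 1} ⌊n / p^k⌋. For p = 37, n = 170, the terms are:
  ⌊170/37^1⌋ = ⌊170/37⌋ = 4
(the next term ⌊170/37^2⌋ = 0, terminating the sum). Summing: v_37(170!) = 4 = 4.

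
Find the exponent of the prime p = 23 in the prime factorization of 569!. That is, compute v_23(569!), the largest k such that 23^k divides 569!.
v_23(569!) = 25

Legendre's formula: v_p(n!) = Σ_{k ≥ 1} ⌊n / p^k⌋. For p = 23, n = 569, the terms are:
  ⌊569/23^1⌋ = ⌊569/23⌋ = 24
  ⌊569/23^2⌋ = ⌊569/529⌋ = 1
(the next term ⌊569/23^3⌋ = 0, terminating the sum). Summing: v_23(569!) = 24 + 1 = 25.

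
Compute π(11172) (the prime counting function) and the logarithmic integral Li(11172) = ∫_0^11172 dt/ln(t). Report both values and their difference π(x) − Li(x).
π(11172) = 1353;  Li(11172) ≈ 1372.61;  π(x) − Li(x) ≈ -19.61.

Direct count of primes ≤ 11172 gives π(11172) = 1353. Numerical evaluation of the logarithmic integral gives Li(11172) ≈ 1372.61. The difference π(x) − Li(x) ≈ -19.61 is typically negative for small/moderate x (Li(x) overestimates), though Littlewood's theorem shows this sign changes infinitely often.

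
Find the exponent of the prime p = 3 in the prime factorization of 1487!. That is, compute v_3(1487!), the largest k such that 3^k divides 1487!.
v_3(1487!) = 741

Legendre's formula: v_p(n!) = Σ_{k ≥ 1} ⌊n / p^k⌋. For p = 3, n = 1487, the terms are:
  ⌊1487/3^1⌋ = ⌊1487/3⌋ = 495
  ⌊1487/3^2⌋ = ⌊1487/9⌋ = 165
  ⌊1487/3^3⌋ = ⌊1487/27⌋ = 55
  ⌊1487/3^4⌋ = ⌊1487/81⌋ = 18
  ⌊1487/3^5⌋ = ⌊1487/243⌋ = 6
  ⌊1487/3^6⌋ = ⌊1487/729⌋ = 2
(the next term ⌊1487/3^7⌋ = 0, terminating the sum). Summing: v_3(1487!) = 495 + 165 + 55 + 18 + 6 + 2 = 741.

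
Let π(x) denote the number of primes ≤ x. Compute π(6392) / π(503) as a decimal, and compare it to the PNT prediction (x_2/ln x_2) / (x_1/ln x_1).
π(6392)/π(503) = 833/96 ≈ 8.6771;  PNT prediction ≈ 9.0211.

π(503) = 96 and π(6392) = 833, so π(6392)/π(503) ≈ 8.6771. The PNT-predicted ratio is (6392/ln(6392)) / (503/ln(503)) ≈ 9.0211. The two agree to within a few percent, as expected.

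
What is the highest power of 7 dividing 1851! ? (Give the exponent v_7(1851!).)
v_7(1851!) = 306

Legendre's formula: v_p(n!) = Σ_{k ≥ 1} ⌊n / p^k⌋. For p = 7, n = 1851, the terms are:
  ⌊1851/7^1⌋ = ⌊1851/7⌋ = 264
  ⌊1851/7^2⌋ = ⌊1851/49⌋ = 37
  ⌊1851/7^3⌋ = ⌊1851/343⌋ = 5
(the next term ⌊1851/7^4⌋ = 0, terminating the sum). Summing: v_7(1851!) = 264 + 37 + 5 = 306.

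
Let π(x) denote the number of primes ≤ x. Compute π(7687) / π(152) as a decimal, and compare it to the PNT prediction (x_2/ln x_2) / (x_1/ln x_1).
π(7687)/π(152) = 975/36 ≈ 27.0833;  PNT prediction ≈ 28.3963.

π(152) = 36 and π(7687) = 975, so π(7687)/π(152) ≈ 27.0833. The PNT-predicted ratio is (7687/ln(7687)) / (152/ln(152)) ≈ 28.3963. The two agree to within a few percent, as expected.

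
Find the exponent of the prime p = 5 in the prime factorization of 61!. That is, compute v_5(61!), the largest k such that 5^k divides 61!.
v_5(61!) = 14

Legendre's formula: v_p(n!) = Σ_{k ≥ 1} ⌊n / p^k⌋. For p = 5, n = 61, the terms are:
  ⌊61/5^1⌋ = ⌊61/5⌋ = 12
  ⌊61/5^2⌋ = ⌊61/25⌋ = 2
(the next term ⌊61/5^3⌋ = 0, terminating the sum). Summing: v_5(61!) = 12 + 2 = 14.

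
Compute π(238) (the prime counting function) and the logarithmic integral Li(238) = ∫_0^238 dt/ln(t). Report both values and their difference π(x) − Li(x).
π(238) = 51;  Li(238) ≈ 57.25;  π(x) − Li(x) ≈ -6.25.

Direct count of primes ≤ 238 gives π(238) = 51. Numerical evaluation of the logarithmic integral gives Li(238) ≈ 57.25. The difference π(x) − Li(x) ≈ -6.25 is typically negative for small/moderate x (Li(x) overestimates), though Littlewood's theorem shows this sign changes infinitely often.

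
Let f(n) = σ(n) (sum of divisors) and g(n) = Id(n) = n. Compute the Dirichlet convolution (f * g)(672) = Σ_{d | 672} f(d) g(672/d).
(σ * Id)(672) = 33705

Divisors of 672: [1, 2, 3, 4, 6, 7, 8, 12, 14, 16, 21, 24, 28, 32, 42, 48, 56, 84, 96, 112, 168, 224, 336, 672]. For each d | 672:
  d = 1: σ(1) · Id(672/1) = 1 · 672 = 672
  d = 2: σ(2) · Id(672/2) = 3 · 336 = 1008
  d = 3: σ(3) · Id(672/3) = 4 · 224 = 896
  d = 4: σ(4) · Id(672/4) = 7 · 168 = 1176
  d = 6: σ(6) · Id(672/6) = 12 · 112 = 1344
  d = 7: σ(7) · Id(672/7) = 8 · 96 = 768
  d = 8: σ(8) · Id(672/8) = 15 · 84 = 1260
  d = 12: σ(12) · Id(672/12) = 28 · 56 = 1568
  d = 14: σ(14) · Id(672/14) = 24 · 48 = 1152
  d = 16: σ(16) · Id(672/16) = 31 · 42 = 1302
  d = 21: σ(21) · Id(672/21) = 32 · 32 = 1024
  d = 24: σ(24) · Id(672/24) = 60 · 28 = 1680
  d = 28: σ(28) · Id(672/28) = 56 · 24 = 1344
  d = 32: σ(32) · Id(672/32) = 63 · 21 = 1323
  d = 42: σ(42) · Id(672/42) = 96 · 16 = 1536
  d = 48: σ(48) · Id(672/48) = 124 · 14 = 1736
  d = 56: σ(56) · Id(672/56) = 120 · 12 = 1440
  d = 84: σ(84) · Id(672/84) = 224 · 8 = 1792
  d = 96: σ(96) · Id(672/96) = 252 · 7 = 1764
  d = 112: σ(112) · Id(672/112) = 248 · 6 = 1488
  d = 168: σ(168) · Id(672/168) = 480 · 4 = 1920
  d = 224: σ(224) · Id(672/224) = 504 · 3 = 1512
  d = 336: σ(336) · Id(672/336) = 992 · 2 = 1984
  d = 672: σ(672) · Id(672/672) = 2016 · 1 = 2016
Summing: (σ * Id)(672) = 672 + 1008 + 896 + 1176 + 1344 + 768 + 1260 + 1568 + 1152 + 1302 + 1024 + 1680 + 1344 + 1323 + 1536 + 1736 + 1440 + 1792 + 1764 + 1488 + 1920 + 1512 + 1984 + 2016 = 33705.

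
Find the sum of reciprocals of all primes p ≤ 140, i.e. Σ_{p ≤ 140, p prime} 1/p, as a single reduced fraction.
Σ 1/p = 18825509850919239131453102166593625244431364344421618363/10014646650599190067509233131649940057366334653200433090

π(140) = 34, so the primes ≤ 140 are [2, 3, 5, 7, 11, 13, 17, 19, 23, 29, 31, 37, 41, 43, 47, 53, 59, 61, 67, 71, 73, 79, 83, 89, 97, 101, 103, 107, 109, 113, 127, 131, 137, 139]. Summing 1/p over these primes: 18825509850919239131453102166593625244431364344421618363/10014646650599190067509233131649940057366334653200433090 ≈ 1.8798. Mertens estimate ln ln(140) + 0.2615 ≈ 1.8592.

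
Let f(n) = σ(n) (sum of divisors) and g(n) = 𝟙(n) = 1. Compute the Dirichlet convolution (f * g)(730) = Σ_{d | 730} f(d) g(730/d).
(σ * 𝟙)(730) = 2100

Divisors of 730: [1, 2, 5, 10, 73, 146, 365, 730]. For each d | 730:
  d = 1: σ(1) · 𝟙(730/1) = 1 · 1 = 1
  d = 2: σ(2) · 𝟙(730/2) = 3 · 1 = 3
  d = 5: σ(5) · 𝟙(730/5) = 6 · 1 = 6
  d = 10: σ(10) · 𝟙(730/10) = 18 · 1 = 18
  d = 73: σ(73) · 𝟙(730/73) = 74 · 1 = 74
  d = 146: σ(146) · 𝟙(730/146) = 222 · 1 = 222
  d = 365: σ(365) · 𝟙(730/365) = 444 · 1 = 444
  d = 730: σ(730) · 𝟙(730/730) = 1332 · 1 = 1332
Summing: (σ * 𝟙)(730) = 1 + 3 + 6 + 18 + 74 + 222 + 444 + 1332 = 2100.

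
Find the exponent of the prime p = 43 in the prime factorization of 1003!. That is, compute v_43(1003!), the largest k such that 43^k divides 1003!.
v_43(1003!) = 23

Legendre's formula: v_p(n!) = Σ_{k ≥ 1} ⌊n / p^k⌋. For p = 43, n = 1003, the terms are:
  ⌊1003/43^1⌋ = ⌊1003/43⌋ = 23
(the next term ⌊1003/43^2⌋ = 0, terminating the sum). Summing: v_43(1003!) = 23 = 23.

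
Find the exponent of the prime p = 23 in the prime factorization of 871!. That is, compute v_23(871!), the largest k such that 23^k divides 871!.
v_23(871!) = 38

Legendre's formula: v_p(n!) = Σ_{k ≥ 1} ⌊n / p^k⌋. For p = 23, n = 871, the terms are:
  ⌊871/23^1⌋ = ⌊871/23⌋ = 37
  ⌊871/23^2⌋ = ⌊871/529⌋ = 1
(the next term ⌊871/23^3⌋ = 0, terminating the sum). Summing: v_23(871!) = 37 + 1 = 38.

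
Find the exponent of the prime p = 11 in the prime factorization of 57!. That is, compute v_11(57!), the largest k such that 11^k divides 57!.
v_11(57!) = 5

Legendre's formula: v_p(n!) = Σ_{k ≥ 1} ⌊n / p^k⌋. For p = 11, n = 57, the terms are:
  ⌊57/11^1⌋ = ⌊57/11⌋ = 5
(the next term ⌊57/11^2⌋ = 0, terminating the sum). Summing: v_11(57!) = 5 = 5.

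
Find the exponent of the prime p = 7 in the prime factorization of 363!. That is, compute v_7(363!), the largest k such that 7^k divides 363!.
v_7(363!) = 59

Legendre's formula: v_p(n!) = Σ_{k ≥ 1} ⌊n / p^k⌋. For p = 7, n = 363, the terms are:
  ⌊363/7^1⌋ = ⌊363/7⌋ = 51
  ⌊363/7^2⌋ = ⌊363/49⌋ = 7
  ⌊363/7^3⌋ = ⌊363/343⌋ = 1
(the next term ⌊363/7^4⌋ = 0, terminating the sum). Summing: v_7(363!) = 51 + 7 + 1 = 59.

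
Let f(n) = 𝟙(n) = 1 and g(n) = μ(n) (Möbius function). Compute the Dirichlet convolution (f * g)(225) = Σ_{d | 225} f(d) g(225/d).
(𝟙 * μ)(225) = 0

Divisors of 225: [1, 3, 5, 9, 15, 25, 45, 75, 225]. For each d | 225:
  d = 1: 𝟙(1) · μ(225/1) = 1 · 0 = 0
  d = 3: 𝟙(3) · μ(225/3) = 1 · 0 = 0
  d = 5: 𝟙(5) · μ(225/5) = 1 · 0 = 0
  d = 9: 𝟙(9) · μ(225/9) = 1 · 0 = 0
  d = 15: 𝟙(15) · μ(225/15) = 1 · 1 = 1
  d = 25: 𝟙(25) · μ(225/25) = 1 · 0 = 0
  d = 45: 𝟙(45) · μ(225/45) = 1 · -1 = -1
  d = 75: 𝟙(75) · μ(225/75) = 1 · -1 = -1
  d = 225: 𝟙(225) · μ(225/225) = 1 · 1 = 1
Summing: (𝟙 * μ)(225) = 0 + 0 + 0 + 0 + 1 + 0 + -1 + -1 + 1 = 0.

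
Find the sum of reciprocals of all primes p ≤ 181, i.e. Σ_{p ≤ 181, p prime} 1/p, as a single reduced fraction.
Σ 1/p = 10408867916382550633331528920459565913027063402071390584941986323453055203/5397346292805549782720214077673687806275517530364350655459511599582614290

π(181) = 42, so the primes ≤ 181 are [2, 3, 5, 7, 11, 13, 17, 19, 23, 29, 31, 37, 41, 43, 47, 53, 59, 61, 67, 71, 73, 79, 83, 89, 97, 101, 103, 107, 109, 113, 127, 131, 137, 139, 149, 151, 157, 163, 167, 173, 179, 181]. Summing 1/p over these primes: 10408867916382550633331528920459565913027063402071390584941986323453055203/5397346292805549782720214077673687806275517530364350655459511599582614290 ≈ 1.9285. Mertens estimate ln ln(181) + 0.2615 ≈ 1.9099.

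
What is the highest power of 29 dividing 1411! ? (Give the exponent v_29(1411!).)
v_29(1411!) = 49

Legendre's formula: v_p(n!) = Σ_{k ≥ 1} ⌊n / p^k⌋. For p = 29, n = 1411, the terms are:
  ⌊1411/29^1⌋ = ⌊1411/29⌋ = 48
  ⌊1411/29^2⌋ = ⌊1411/841⌋ = 1
(the next term ⌊1411/29^3⌋ = 0, terminating the sum). Summing: v_29(1411!) = 48 + 1 = 49.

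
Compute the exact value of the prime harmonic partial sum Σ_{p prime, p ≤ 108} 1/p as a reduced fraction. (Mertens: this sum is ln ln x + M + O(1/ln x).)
Σ 1/p = 4701017770207212913287900722730772880277689/2566376117594999414479597815340071648394470

π(108) = 28, so the primes ≤ 108 are [2, 3, 5, 7, 11, 13, 17, 19, 23, 29, 31, 37, 41, 43, 47, 53, 59, 61, 67, 71, 73, 79, 83, 89, 97, 101, 103, 107]. Summing 1/p over these primes: 4701017770207212913287900722730772880277689/2566376117594999414479597815340071648394470 ≈ 1.8318. Mertens estimate ln ln(108) + 0.2615 ≈ 1.8053.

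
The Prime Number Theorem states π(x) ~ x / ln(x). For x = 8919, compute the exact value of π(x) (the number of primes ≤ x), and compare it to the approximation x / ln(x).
π(8919) = 1108;  x/ln(x) ≈ 980.55;  relative error ≈ 11.50%.

Directly count primes up to 8919: π(8919) = 1108. The PNT approximation gives 8919/ln(8919) ≈ 8919/9.09594 ≈ 980.55. Relative error (π(x) − x/ln(x)) / π(x) ≈ 11.50%; the approximation is known to undercount slightly (Li(x) is a better estimate).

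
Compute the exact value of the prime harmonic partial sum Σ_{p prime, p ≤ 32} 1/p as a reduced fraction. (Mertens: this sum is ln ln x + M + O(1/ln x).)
Σ 1/p = 314016924901/200560490130

π(32) = 11, so the primes ≤ 32 are [2, 3, 5, 7, 11, 13, 17, 19, 23, 29, 31]. Summing 1/p over these primes: 314016924901/200560490130 ≈ 1.5657. Mertens estimate ln ln(32) + 0.2615 ≈ 1.5044.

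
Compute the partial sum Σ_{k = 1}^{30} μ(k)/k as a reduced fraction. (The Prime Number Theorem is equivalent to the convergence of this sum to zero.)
Σ μ(k)/k = -65721449/2156564410

Values of μ(k) for 1 ≤ k ≤ 30: μ(1) = 1, μ(2) = -1, μ(3) = -1, μ(5) = -1, μ(6) = 1, μ(7) = -1, μ(10) = 1, μ(11) = -1, μ(13) = -1, μ(14) = 1, μ(15) = 1, μ(17) = -1, μ(19) = -1, μ(21) = 1, μ(22) = 1, μ(23) = -1, μ(26) = 1, μ(29) = -1, μ(30) = -1, with μ = 0 on non-squarefree integers. Summing μ(k)/k for k where μ(k) ≠ 0 gives -65721449/2156564410 ≈ -0.0305. (PNT ⟺ this sum → 0 as n → ∞.)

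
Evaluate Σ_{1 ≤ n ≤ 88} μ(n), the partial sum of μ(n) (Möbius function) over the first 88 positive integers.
Σ_{n ≤ 88} μ(n) = -1

Compute μ(n) for each 1 ≤ n ≤ 88: μ(1) = 1, μ(2) = -1, μ(3) = -1, μ(4) = 0, μ(5) = -1, μ(6) = 1, μ(7) = -1, μ(8) = 0, μ(9) = 0, μ(10) = 1, μ(11) = -1, μ(12) = 0, μ(13) = -1, μ(14) = 1, μ(15) = 1, μ(16) = 0, μ(17) = -1, μ(18) = 0, μ(19) = -1, μ(20) = 0, μ(21) = 1, μ(22) = 1, μ(23) = -1, μ(24) = 0, μ(25) = 0, μ(26) = 1, μ(27) = 0, μ(28) = 0, μ(29) = -1, μ(30) = -1, μ(31) = -1, μ(32) = 0, μ(33) = 1, μ(34) = 1, μ(35) = 1, μ(36) = 0, μ(37) = -1, μ(38) = 1, μ(39) = 1, μ(40) = 0, μ(41) = -1, μ(42) = -1, μ(43) = -1, μ(44) = 0, μ(45) = 0, μ(46) = 1, μ(47) = -1, μ(48) = 0, μ(49) = 0, μ(50) = 0, μ(51) = 1, μ(52) = 0, μ(53) = -1, μ(54) = 0, μ(55) = 1, μ(56) = 0, μ(57) = 1, μ(58) = 1, μ(59) = -1, μ(60) = 0, μ(61) = -1, μ(62) = 1, μ(63) = 0, μ(64) = 0, μ(65) = 1, μ(66) = -1, μ(67) = -1, μ(68) = 0, μ(69) = 1, μ(70) = -1, μ(71) = -1, μ(72) = 0, μ(73) = -1, μ(74) = 1, μ(75) = 0, μ(76) = 0, μ(77) = 1, μ(78) = -1, μ(79) = -1, μ(80) = 0, μ(81) = 0, μ(82) = 1, μ(83) = -1, μ(84) = 0, μ(85) = 1, μ(86) = 1, μ(87) = 1, μ(88) = 0. Summing all 88 values: -1. (Mertens function M(x) = Σ_{n ≤ x} μ(n); on average M(x) should be small (PNT ⟺ M(x) = o(x)).)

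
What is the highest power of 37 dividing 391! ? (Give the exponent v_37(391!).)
v_37(391!) = 10

Legendre's formula: v_p(n!) = Σ_{k ≥ 1} ⌊n / p^k⌋. For p = 37, n = 391, the terms are:
  ⌊391/37^1⌋ = ⌊391/37⌋ = 10
(the next term ⌊391/37^2⌋ = 0, terminating the sum). Summing: v_37(391!) = 10 = 10.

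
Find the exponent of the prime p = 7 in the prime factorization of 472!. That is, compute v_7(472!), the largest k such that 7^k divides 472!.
v_7(472!) = 77

Legendre's formula: v_p(n!) = Σ_{k ≥ 1} ⌊n / p^k⌋. For p = 7, n = 472, the terms are:
  ⌊472/7^1⌋ = ⌊472/7⌋ = 67
  ⌊472/7^2⌋ = ⌊472/49⌋ = 9
  ⌊472/7^3⌋ = ⌊472/343⌋ = 1
(the next term ⌊472/7^4⌋ = 0, terminating the sum). Summing: v_7(472!) = 67 + 9 + 1 = 77.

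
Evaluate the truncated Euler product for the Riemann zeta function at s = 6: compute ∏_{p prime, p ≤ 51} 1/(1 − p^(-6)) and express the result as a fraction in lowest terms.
∏ = 739922824862544451640166694180680765476614483998462834502498139791315/727309058868145310276350820375862045292293308126790710400267935809536

The primes p ≤ 51 are [2, 3, 5, 7, 11, 13, 17, 19, 23, 29, 31, 37, 41, 43, 47]. For each prime, (1 − 1/p^6)^(-1) = p^6 / (p^6 − 1). The product is (1 − 1/2^6)^(-1), (1 − 1/3^6)^(-1), (1 − 1/5^6)^(-1), (1 − 1/7^6)^(-1), (1 − 1/11^6)^(-1), (1 − 1/13^6)^(-1), (1 − 1/17^6)^(-1), (1 − 1/19^6)^(-1), (1 − 1/23^6)^(-1), (1 − 1/29^6)^(-1), (1 − 1/31^6)^(-1), (1 − 1/37^6)^(-1), (1 − 1/41^6)^(-1), (1 − 1/43^6)^(-1), (1 − 1/47^6)^(-1) = ∏ p^6 / (p^6 − 1) = 739922824862544451640166694180680765476614483998462834502498139791315/727309058868145310276350820375862045292293308126790710400267935809536.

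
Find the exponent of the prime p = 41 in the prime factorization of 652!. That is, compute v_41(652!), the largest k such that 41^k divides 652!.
v_41(652!) = 15

Legendre's formula: v_p(n!) = Σ_{k ≥ 1} ⌊n / p^k⌋. For p = 41, n = 652, the terms are:
  ⌊652/41^1⌋ = ⌊652/41⌋ = 15
(the next term ⌊652/41^2⌋ = 0, terminating the sum). Summing: v_41(652!) = 15 = 15.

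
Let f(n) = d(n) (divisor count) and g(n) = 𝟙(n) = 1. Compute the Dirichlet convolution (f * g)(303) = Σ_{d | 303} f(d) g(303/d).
(d * 𝟙)(303) = 9

Divisors of 303: [1, 3, 101, 303]. For each d | 303:
  d = 1: d(1) · 𝟙(303/1) = 1 · 1 = 1
  d = 3: d(3) · 𝟙(303/3) = 2 · 1 = 2
  d = 101: d(101) · 𝟙(303/101) = 2 · 1 = 2
  d = 303: d(303) · 𝟙(303/303) = 4 · 1 = 4
Summing: (d * 𝟙)(303) = 1 + 2 + 2 + 4 = 9.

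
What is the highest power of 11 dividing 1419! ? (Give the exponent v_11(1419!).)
v_11(1419!) = 141

Legendre's formula: v_p(n!) = Σ_{k ≥ 1} ⌊n / p^k⌋. For p = 11, n = 1419, the terms are:
  ⌊1419/11^1⌋ = ⌊1419/11⌋ = 129
  ⌊1419/11^2⌋ = ⌊1419/121⌋ = 11
  ⌊1419/11^3⌋ = ⌊1419/1331⌋ = 1
(the next term ⌊1419/11^4⌋ = 0, terminating the sum). Summing: v_11(1419!) = 129 + 11 + 1 = 141.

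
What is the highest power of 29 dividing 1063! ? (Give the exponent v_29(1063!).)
v_29(1063!) = 37

Legendre's formula: v_p(n!) = Σ_{k ≥ 1} ⌊n / p^k⌋. For p = 29, n = 1063, the terms are:
  ⌊1063/29^1⌋ = ⌊1063/29⌋ = 36
  ⌊1063/29^2⌋ = ⌊1063/841⌋ = 1
(the next term ⌊1063/29^3⌋ = 0, terminating the sum). Summing: v_29(1063!) = 36 + 1 = 37.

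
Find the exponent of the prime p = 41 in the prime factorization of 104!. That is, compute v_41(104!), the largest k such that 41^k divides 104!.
v_41(104!) = 2

Legendre's formula: v_p(n!) = Σ_{k ≥ 1} ⌊n / p^k⌋. For p = 41, n = 104, the terms are:
  ⌊104/41^1⌋ = ⌊104/41⌋ = 2
(the next term ⌊104/41^2⌋ = 0, terminating the sum). Summing: v_41(104!) = 2 = 2.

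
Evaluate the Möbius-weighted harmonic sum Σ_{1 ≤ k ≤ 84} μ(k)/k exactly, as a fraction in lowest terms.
Σ μ(k)/k = -223590076836035175208867029720/8902150522975861711854133933093

Values of μ(k) for 1 ≤ k ≤ 84: μ(1) = 1, μ(2) = -1, μ(3) = -1, μ(5) = -1, μ(6) = 1, μ(7) = -1, μ(10) = 1, μ(11) = -1, μ(13) = -1, μ(14) = 1, μ(15) = 1, μ(17) = -1, μ(19) = -1, μ(21) = 1, μ(22) = 1, μ(23) = -1, μ(26) = 1, μ(29) = -1, μ(30) = -1, μ(31) = -1, μ(33) = 1, μ(34) = 1, μ(35) = 1, μ(37) = -1, μ(38) = 1, μ(39) = 1, μ(41) = -1, μ(42) = -1, μ(43) = -1, μ(46) = 1, μ(47) = -1, μ(51) = 1, μ(53) = -1, μ(55) = 1, μ(57) = 1, μ(58) = 1, μ(59) = -1, μ(61) = -1, μ(62) = 1, μ(65) = 1, μ(66) = -1, μ(67) = -1, μ(69) = 1, μ(70) = -1, μ(71) = -1, μ(73) = -1, μ(74) = 1, μ(77) = 1, μ(78) = -1, μ(79) = -1, μ(82) = 1, μ(83) = -1, with μ = 0 on non-squarefree integers. Summing μ(k)/k for k where μ(k) ≠ 0 gives -223590076836035175208867029720/8902150522975861711854133933093 ≈ -0.0251. (PNT ⟺ this sum → 0 as n → ∞.)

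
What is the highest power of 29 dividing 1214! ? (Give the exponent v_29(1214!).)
v_29(1214!) = 42

Legendre's formula: v_p(n!) = Σ_{k ≥ 1} ⌊n / p^k⌋. For p = 29, n = 1214, the terms are:
  ⌊1214/29^1⌋ = ⌊1214/29⌋ = 41
  ⌊1214/29^2⌋ = ⌊1214/841⌋ = 1
(the next term ⌊1214/29^3⌋ = 0, terminating the sum). Summing: v_29(1214!) = 41 + 1 = 42.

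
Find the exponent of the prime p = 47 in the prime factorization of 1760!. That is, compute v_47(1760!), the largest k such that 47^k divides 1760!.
v_47(1760!) = 37

Legendre's formula: v_p(n!) = Σ_{k ≥ 1} ⌊n / p^k⌋. For p = 47, n = 1760, the terms are:
  ⌊1760/47^1⌋ = ⌊1760/47⌋ = 37
(the next term ⌊1760/47^2⌋ = 0, terminating the sum). Summing: v_47(1760!) = 37 = 37.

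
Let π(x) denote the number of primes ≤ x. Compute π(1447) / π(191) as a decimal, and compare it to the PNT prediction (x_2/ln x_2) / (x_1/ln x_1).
π(1447)/π(191) = 229/43 ≈ 5.3256;  PNT prediction ≈ 5.4678.

π(191) = 43 and π(1447) = 229, so π(1447)/π(191) ≈ 5.3256. The PNT-predicted ratio is (1447/ln(1447)) / (191/ln(191)) ≈ 5.4678. The two agree to within a few percent, as expected.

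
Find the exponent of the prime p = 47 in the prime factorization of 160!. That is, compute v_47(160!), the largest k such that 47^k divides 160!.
v_47(160!) = 3

Legendre's formula: v_p(n!) = Σ_{k ≥ 1} ⌊n / p^k⌋. For p = 47, n = 160, the terms are:
  ⌊160/47^1⌋ = ⌊160/47⌋ = 3
(the next term ⌊160/47^2⌋ = 0, terminating the sum). Summing: v_47(160!) = 3 = 3.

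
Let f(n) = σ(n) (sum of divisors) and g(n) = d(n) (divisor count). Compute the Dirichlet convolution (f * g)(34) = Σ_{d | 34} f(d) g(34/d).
(σ * d)(34) = 100

Divisors of 34: [1, 2, 17, 34]. For each d | 34:
  d = 1: σ(1) · d(34/1) = 1 · 4 = 4
  d = 2: σ(2) · d(34/2) = 3 · 2 = 6
  d = 17: σ(17) · d(34/17) = 18 · 2 = 36
  d = 34: σ(34) · d(34/34) = 54 · 1 = 54
Summing: (σ * d)(34) = 4 + 6 + 36 + 54 = 100.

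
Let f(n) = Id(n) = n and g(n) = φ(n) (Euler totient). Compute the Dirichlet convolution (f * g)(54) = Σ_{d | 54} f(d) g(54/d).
(Id * φ)(54) = 243

Divisors of 54: [1, 2, 3, 6, 9, 18, 27, 54]. For each d | 54:
  d = 1: Id(1) · φ(54/1) = 1 · 18 = 18
  d = 2: Id(2) · φ(54/2) = 2 · 18 = 36
  d = 3: Id(3) · φ(54/3) = 3 · 6 = 18
  d = 6: Id(6) · φ(54/6) = 6 · 6 = 36
  d = 9: Id(9) · φ(54/9) = 9 · 2 = 18
  d = 18: Id(18) · φ(54/18) = 18 · 2 = 36
  d = 27: Id(27) · φ(54/27) = 27 · 1 = 27
  d = 54: Id(54) · φ(54/54) = 54 · 1 = 54
Summing: (Id * φ)(54) = 18 + 36 + 18 + 36 + 18 + 36 + 27 + 54 = 243.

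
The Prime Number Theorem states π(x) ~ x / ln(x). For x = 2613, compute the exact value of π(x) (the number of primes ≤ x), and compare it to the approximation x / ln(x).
π(2613) = 379;  x/ln(x) ≈ 332.09;  relative error ≈ 12.38%.

Directly count primes up to 2613: π(2613) = 379. The PNT approximation gives 2613/ln(2613) ≈ 2613/7.86825 ≈ 332.09. Relative error (π(x) − x/ln(x)) / π(x) ≈ 12.38%; the approximation is known to undercount slightly (Li(x) is a better estimate).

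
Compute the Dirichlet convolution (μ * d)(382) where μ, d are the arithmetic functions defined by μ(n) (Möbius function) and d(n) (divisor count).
(μ * d)(382) = 1

Divisors of 382: [1, 2, 191, 382]. For each d | 382:
  d = 1: μ(1) · d(382/1) = 1 · 4 = 4
  d = 2: μ(2) · d(382/2) = -1 · 2 = -2
  d = 191: μ(191) · d(382/191) = -1 · 2 = -2
  d = 382: μ(382) · d(382/382) = 1 · 1 = 1
Summing: (μ * d)(382) = 4 + -2 + -2 + 1 = 1.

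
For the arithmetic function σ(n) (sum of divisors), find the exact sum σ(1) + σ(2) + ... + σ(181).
Σ_{n ≤ 181} σ(n) = 27002

Compute σ(n) for each 1 ≤ n ≤ 181: σ(1) = 1, σ(2) = 3, σ(3) = 4, σ(4) = 7, σ(5) = 6, σ(6) = 12, σ(7) = 8, σ(8) = 15, σ(9) = 13, σ(10) = 18, σ(11) = 12, σ(12) = 28, σ(13) = 14, σ(14) = 24, σ(15) = 24, σ(16) = 31, σ(17) = 18, σ(18) = 39, σ(19) = 20, σ(20) = 42, σ(21) = 32, σ(22) = 36, σ(23) = 24, σ(24) = 60, σ(25) = 31, σ(26) = 42, σ(27) = 40, σ(28) = 56, σ(29) = 30, σ(30) = 72, σ(31) = 32, σ(32) = 63, σ(33) = 48, σ(34) = 54, σ(35) = 48, σ(36) = 91, σ(37) = 38, σ(38) = 60, σ(39) = 56, σ(40) = 90, σ(41) = 42, σ(42) = 96, σ(43) = 44, σ(44) = 84, σ(45) = 78, σ(46) = 72, σ(47) = 48, σ(48) = 124, σ(49) = 57, σ(50) = 93, σ(51) = 72, σ(52) = 98, σ(53) = 54, σ(54) = 120, σ(55) = 72, σ(56) = 120, σ(57) = 80, σ(58) = 90, σ(59) = 60, σ(60) = 168, σ(61) = 62, σ(62) = 96, σ(63) = 104, σ(64) = 127, σ(65) = 84, σ(66) = 144, σ(67) = 68, σ(68) = 126, σ(69) = 96, σ(70) = 144, σ(71) = 72, σ(72) = 195, σ(73) = 74, σ(74) = 114, σ(75) = 124, σ(76) = 140, σ(77) = 96, σ(78) = 168, σ(79) = 80, σ(80) = 186, σ(81) = 121, σ(82) = 126, σ(83) = 84, σ(84) = 224, σ(85) = 108, σ(86) = 132, σ(87) = 120, σ(88) = 180, σ(89) = 90, σ(90) = 234, σ(91) = 112, σ(92) = 168, σ(93) = 128, σ(94) = 144, σ(95) = 120, σ(96) = 252, σ(97) = 98, σ(98) = 171, σ(99) = 156, σ(100) = 217, σ(101) = 102, σ(102) = 216, σ(103) = 104, σ(104) = 210, σ(105) = 192, σ(106) = 162, σ(107) = 108, σ(108) = 280, σ(109) = 110, σ(110) = 216, σ(111) = 152, σ(112) = 248, σ(113) = 114, σ(114) = 240, σ(115) = 144, σ(116) = 210, σ(117) = 182, σ(118) = 180, σ(119) = 144, σ(120) = 360, σ(121) = 133, σ(122) = 186, σ(123) = 168, σ(124) = 224, σ(125) = 156, σ(126) = 312, σ(127) = 128, σ(128) = 255, σ(129) = 176, σ(130) = 252, σ(131) = 132, σ(132) = 336, σ(133) = 160, σ(134) = 204, σ(135) = 240, σ(136) = 270, σ(137) = 138, σ(138) = 288, σ(139) = 140, σ(140) = 336, σ(141) = 192, σ(142) = 216, σ(143) = 168, σ(144) = 403, σ(145) = 180, σ(146) = 222, σ(147) = 228, σ(148) = 266, σ(149) = 150, σ(150) = 372, σ(151) = 152, σ(152) = 300, σ(153) = 234, σ(154) = 288, σ(155) = 192, σ(156) = 392, σ(157) = 158, σ(158) = 240, σ(159) = 216, σ(160) = 378, σ(161) = 192, σ(162) = 363, σ(163) = 164, σ(164) = 294, σ(165) = 288, σ(166) = 252, σ(167) = 168, σ(168) = 480, σ(169) = 183, σ(170) = 324, σ(171) = 260, σ(172) = 308, σ(173) = 174, σ(174) = 360, σ(175) = 248, σ(176) = 372, σ(177) = 240, σ(178) = 270, σ(179) = 180, σ(180) = 546, σ(181) = 182. Summing all 181 values: 27002. (Average order: Σ_{n ≤ x} σ(n) ~ (π²/12) x². For x = 181, (π²/12)·181² ≈ 26944.84.)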